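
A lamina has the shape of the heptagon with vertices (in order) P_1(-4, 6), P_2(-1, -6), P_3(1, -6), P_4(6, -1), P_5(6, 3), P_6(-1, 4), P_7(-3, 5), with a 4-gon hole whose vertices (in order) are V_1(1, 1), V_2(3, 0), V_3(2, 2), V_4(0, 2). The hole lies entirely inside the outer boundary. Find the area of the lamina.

66

Outer boundary:
Cross-terms: 30, 12, 35, 24, 27, 7, 2  ⇒  Σ = 137
Area = |Σ|/2 = 68.5.
Hole:
V_1→V_2: (1)(0) − (3)(1) = -3
V_2→V_3: (3)(2) − (2)(0) = 6
V_3→V_4: (2)(2) − (0)(2) = 4
V_4→V_1: (0)(1) − (1)(2) = -2
Σ = 5
Area = |Σ|/2 = 2.5.
Net area = 68.5 − 2.5 = 66.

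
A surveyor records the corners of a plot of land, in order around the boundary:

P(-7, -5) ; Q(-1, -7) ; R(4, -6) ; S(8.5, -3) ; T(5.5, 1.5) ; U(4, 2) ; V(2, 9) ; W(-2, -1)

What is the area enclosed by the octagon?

Apply the shoelace (surveyor's) formula: 2A = Σ (x_i·y_{i+1} − x_{i+1}·y_i), indices taken mod 8.
Cross-terms: 44, 34, 39, 29.25, 5, 32, 16, 3  ⇒  Σ = 202.25
Area = |Σ|/2 = 101.125.

101.125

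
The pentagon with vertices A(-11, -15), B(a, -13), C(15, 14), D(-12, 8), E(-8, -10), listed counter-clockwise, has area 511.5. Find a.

7

Write out the shoelace sum; only the two edges meeting at B involve a:
2·Area = [((-11)·(-13) − a·(-15)) + (a·14 − 15·(-13))] + 482
       = 29·a + 820 = 1023
⇒ a = 7.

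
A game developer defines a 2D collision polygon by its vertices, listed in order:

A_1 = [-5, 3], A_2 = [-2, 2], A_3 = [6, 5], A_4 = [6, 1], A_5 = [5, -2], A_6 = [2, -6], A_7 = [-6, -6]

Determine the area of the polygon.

94.5

Cross-terms: -4, -22, -24, -17, -26, -48, -48  ⇒  Σ = -189
Area = |Σ|/2 = 94.5.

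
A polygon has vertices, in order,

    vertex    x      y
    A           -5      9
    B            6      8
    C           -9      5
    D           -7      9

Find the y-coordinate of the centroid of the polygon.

Apply Gauss's area formula. First the cross-terms c_i = x_i·y_{i+1} − x_{i+1}·y_i:
  -94, 102, -46, -18  ⇒  2A = -56, A = -28.
Then Σ (y_i + y_{i+1})·c_i = -1240, so ȳ = -1240 / (6·(-28)) = 155/21.

155/21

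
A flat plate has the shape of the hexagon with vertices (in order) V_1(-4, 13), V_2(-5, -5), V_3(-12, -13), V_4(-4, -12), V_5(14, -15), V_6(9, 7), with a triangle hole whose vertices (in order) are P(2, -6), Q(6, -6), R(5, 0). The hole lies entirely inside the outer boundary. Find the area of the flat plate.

382

Outer boundary:
Apply the shoelace formula: 2A = Σ (x_i·y_{i+1} − x_{i+1}·y_i), indices taken mod 6.
Σ = (85) + (5) + (92) + (228) + (233) + (145) = 788
Area = |Σ|/2 = 394.
Hole:
Apply the surveyor's formula: 2A = Σ (x_i·y_{i+1} − x_{i+1}·y_i), indices taken mod 3.
Σ = (24) + (30) + (-30) = 24
Area = |Σ|/2 = 12.
Net area = 394 − 12 = 382.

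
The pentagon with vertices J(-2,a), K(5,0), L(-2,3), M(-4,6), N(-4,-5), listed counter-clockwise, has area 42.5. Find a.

Write out the shoelace sum; only the two edges meeting at J involve a:
2·Area = [((-4)·a − (-2)·(-5)) + ((-2)·0 − 5·a)] + 59
       = -9·a + 49 = 85
⇒ a = -4.

-4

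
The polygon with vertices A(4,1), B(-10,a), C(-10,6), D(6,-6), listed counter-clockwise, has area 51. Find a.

7

The doubled signed area Σ (x_i y_{i+1} − x_{i+1} y_i) is linear in a.
With a=0 it equals 4; the coefficient of a is 14 (from the two edges through B).
So 14·a + 4 = 2·51 = 102 ⇒ a = 7.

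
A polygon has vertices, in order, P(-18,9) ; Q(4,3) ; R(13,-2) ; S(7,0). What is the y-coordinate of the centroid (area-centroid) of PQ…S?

49/15

Apply the surveyor's formula. First the cross-terms c_i = x_i·y_{i+1} − x_{i+1}·y_i:
  -90, -47, 14, 63  ⇒  2A = -60, A = -30.
Then Σ (y_i + y_{i+1})·c_i = -588, so ȳ = -588 / (6·(-30)) = 49/15.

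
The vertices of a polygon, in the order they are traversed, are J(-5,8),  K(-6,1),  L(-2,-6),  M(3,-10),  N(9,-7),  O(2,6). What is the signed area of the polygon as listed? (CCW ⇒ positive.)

151

Apply Gauss's area formula: 2A = Σ (x_i·y_{i+1} − x_{i+1}·y_i), indices taken mod 6.
Σ = (43) + (38) + (38) + (69) + (68) + (46) = 302
Signed area = Σ/2 = 151 (positive ⇒ counter-clockwise traversal).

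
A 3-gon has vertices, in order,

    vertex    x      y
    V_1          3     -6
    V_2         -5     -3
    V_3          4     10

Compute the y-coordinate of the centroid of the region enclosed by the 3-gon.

Apply Gauss's area formula. First the cross-terms c_i = x_i·y_{i+1} − x_{i+1}·y_i:
  -39, -38, -54  ⇒  2A = -131, A = -65.5.
Then Σ (y_i + y_{i+1})·c_i = -131, so ȳ = -131 / (6·(-65.5)) = 1/3.

1/3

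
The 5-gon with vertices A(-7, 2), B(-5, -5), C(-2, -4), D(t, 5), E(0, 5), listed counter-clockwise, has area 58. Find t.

4

Write out the shoelace sum; only the two edges meeting at D involve t:
2·Area = [((-2)·5 − t·(-4)) + (t·5 − 0·5)] + 90
       = 9·t + 80 = 116
⇒ t = 4.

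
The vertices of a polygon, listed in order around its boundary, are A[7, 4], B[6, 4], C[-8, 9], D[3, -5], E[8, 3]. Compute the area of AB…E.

81.5

A→B: (7)(4) − (6)(4) = 4
B→C: (6)(9) − (-8)(4) = 86
C→D: (-8)(-5) − (3)(9) = 13
D→E: (3)(3) − (8)(-5) = 49
E→A: (8)(4) − (7)(3) = 11
Σ = 163
Area = |Σ|/2 = 81.5.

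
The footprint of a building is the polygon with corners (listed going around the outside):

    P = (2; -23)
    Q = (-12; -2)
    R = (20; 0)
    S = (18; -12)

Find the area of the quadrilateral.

Apply Gauss's area formula: 2A = Σ (x_i·y_{i+1} − x_{i+1}·y_i), indices taken mod 4.
Σ = (-280) + (40) + (-240) + (-390) = -870
Area = |Σ|/2 = 435.

435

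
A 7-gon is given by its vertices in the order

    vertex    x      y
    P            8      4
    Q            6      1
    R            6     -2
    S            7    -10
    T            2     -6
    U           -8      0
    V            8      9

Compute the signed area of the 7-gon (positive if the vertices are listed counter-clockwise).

-131

Apply the shoelace formula: 2A = Σ (x_i·y_{i+1} − x_{i+1}·y_i), indices taken mod 7.
Cross-terms: -16, -18, -46, -22, -48, -72, -40  ⇒  Σ = -262
Signed area = Σ/2 = -131 (negative ⇒ clockwise traversal).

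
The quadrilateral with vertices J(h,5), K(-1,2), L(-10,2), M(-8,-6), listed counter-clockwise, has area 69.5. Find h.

The doubled signed area Σ (x_i y_{i+1} − x_{i+1} y_i) is linear in h.
With h=0 it equals 59; the coefficient of h is 8 (from the two edges through J).
So 8·h + 59 = 2·69.5 = 139 ⇒ h = 10.

10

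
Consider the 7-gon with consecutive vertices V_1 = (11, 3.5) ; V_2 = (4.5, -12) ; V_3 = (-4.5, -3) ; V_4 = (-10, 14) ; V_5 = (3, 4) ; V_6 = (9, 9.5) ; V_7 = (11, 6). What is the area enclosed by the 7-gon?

237.875

Apply the shoelace formula: 2A = Σ (x_i·y_{i+1} − x_{i+1}·y_i), indices taken mod 7.
Σ = (-147.75) + (-67.5) + (-93) + (-82) + (-7.5) + (-50.5) + (-27.5) = -475.75
Area = |Σ|/2 = 237.875.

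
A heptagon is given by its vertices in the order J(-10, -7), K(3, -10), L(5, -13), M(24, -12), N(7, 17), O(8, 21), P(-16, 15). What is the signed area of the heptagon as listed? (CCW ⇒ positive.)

802.5

Apply the surveyor's formula: 2A = Σ (x_i·y_{i+1} − x_{i+1}·y_i), indices taken mod 7.
Σ = (121) + (11) + (252) + (492) + (11) + (456) + (262) = 1605
Signed area = Σ/2 = 802.5 (positive ⇒ counter-clockwise traversal).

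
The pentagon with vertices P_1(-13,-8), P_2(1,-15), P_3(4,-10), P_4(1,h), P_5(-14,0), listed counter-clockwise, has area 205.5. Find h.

2

Write out the shoelace sum; only the two edges meeting at P_4 involve h:
2·Area = [(4·h − 1·(-10)) + (1·0 − (-14)·h)] + 365
       = 18·h + 375 = 411
⇒ h = 2.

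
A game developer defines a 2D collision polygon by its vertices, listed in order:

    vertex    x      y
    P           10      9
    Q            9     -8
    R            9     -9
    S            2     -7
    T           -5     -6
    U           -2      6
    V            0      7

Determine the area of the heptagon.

194

Apply the shoelace formula: 2A = Σ (x_i·y_{i+1} − x_{i+1}·y_i), indices taken mod 7.
Σ = (-161) + (-9) + (-45) + (-47) + (-42) + (-14) + (-70) = -388
Area = |Σ|/2 = 194.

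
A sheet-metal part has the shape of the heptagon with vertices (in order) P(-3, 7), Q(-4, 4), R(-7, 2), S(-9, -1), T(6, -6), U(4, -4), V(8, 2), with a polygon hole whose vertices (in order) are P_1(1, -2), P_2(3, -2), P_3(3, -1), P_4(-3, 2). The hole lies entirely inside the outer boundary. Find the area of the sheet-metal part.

Outer boundary:
P→Q: (-3)(4) − (-4)(7) = 16
Q→R: (-4)(2) − (-7)(4) = 20
R→S: (-7)(-1) − (-9)(2) = 25
S→T: (-9)(-6) − (6)(-1) = 60
T→U: (6)(-4) − (4)(-6) = 0
U→V: (4)(2) − (8)(-4) = 40
V→P: (8)(7) − (-3)(2) = 62
Σ = 223
Area = |Σ|/2 = 111.5.
Hole:
Apply the surveyor's formula: 2A = Σ (x_i·y_{i+1} − x_{i+1}·y_i), indices taken mod 4.
Σ = (4) + (3) + (3) + (4) = 14
Area = |Σ|/2 = 7.
Net area = 111.5 − 7 = 104.5.

104.5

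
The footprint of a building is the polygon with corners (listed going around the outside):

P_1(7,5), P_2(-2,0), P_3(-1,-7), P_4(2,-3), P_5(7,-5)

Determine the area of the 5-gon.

61

Apply the shoelace (surveyor's) formula: 2A = Σ (x_i·y_{i+1} − x_{i+1}·y_i), indices taken mod 5.
Σ = (10) + (14) + (17) + (11) + (70) = 122
Area = |Σ|/2 = 61.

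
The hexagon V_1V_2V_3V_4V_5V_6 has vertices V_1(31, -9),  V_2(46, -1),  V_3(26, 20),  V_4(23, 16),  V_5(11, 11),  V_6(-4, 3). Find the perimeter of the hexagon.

|V_1V_2| = √((15)² + (8)²) = √289 = 17
|V_2V_3| = √((-20)² + (21)²) = √841 = 29
|V_3V_4| = √((-3)² + (-4)²) = √25 = 5
|V_4V_5| = √((-12)² + (-5)²) = √169 = 13
|V_5V_6| = √((-15)² + (-8)²) = √289 = 17
|V_6V_1| = √((35)² + (-12)²) = √1369 = 37
Perimeter = 17 + 29 + 5 + 13 + 17 + 37 = 118.

118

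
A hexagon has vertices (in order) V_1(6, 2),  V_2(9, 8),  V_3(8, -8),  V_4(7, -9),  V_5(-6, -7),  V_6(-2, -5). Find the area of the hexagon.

Apply the surveyor's formula: 2A = Σ (x_i·y_{i+1} − x_{i+1}·y_i), indices taken mod 6.
Cross-terms: 30, -136, -16, -103, 16, 26  ⇒  Σ = -183
Area = |Σ|/2 = 91.5.

91.5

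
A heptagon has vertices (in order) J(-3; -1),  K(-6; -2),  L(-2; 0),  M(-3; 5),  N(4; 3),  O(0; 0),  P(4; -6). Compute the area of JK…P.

32.5

Apply the shoelace (surveyor's) formula: 2A = Σ (x_i·y_{i+1} − x_{i+1}·y_i), indices taken mod 7.
Σ = (0) + (-4) + (-10) + (-29) + (0) + (0) + (-22) = -65
Area = |Σ|/2 = 32.5.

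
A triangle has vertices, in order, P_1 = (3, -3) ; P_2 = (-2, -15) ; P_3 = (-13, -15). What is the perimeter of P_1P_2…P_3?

|P_1P_2| = √((-5)² + (-12)²) = √169 = 13
|P_2P_3| = √((-11)² + (0)²) = √121 = 11
|P_3P_1| = √((16)² + (12)²) = √400 = 20
Perimeter = 13 + 11 + 20 = 44.

44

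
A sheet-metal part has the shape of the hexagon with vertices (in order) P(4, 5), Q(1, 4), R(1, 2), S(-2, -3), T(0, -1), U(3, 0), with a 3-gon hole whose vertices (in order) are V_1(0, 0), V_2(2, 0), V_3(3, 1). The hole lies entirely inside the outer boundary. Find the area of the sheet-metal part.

14

Outer boundary:
Apply the shoelace (surveyor's) formula: 2A = Σ (x_i·y_{i+1} − x_{i+1}·y_i), indices taken mod 6.
P→Q: (4)(4) − (1)(5) = 11
Q→R: (1)(2) − (1)(4) = -2
R→S: (1)(-3) − (-2)(2) = 1
S→T: (-2)(-1) − (0)(-3) = 2
T→U: (0)(0) − (3)(-1) = 3
U→P: (3)(5) − (4)(0) = 15
Σ = 30
Area = |Σ|/2 = 15.
Hole:
V_1→V_2: (0)(0) − (2)(0) = 0
V_2→V_3: (2)(1) − (3)(0) = 2
V_3→V_1: (3)(0) − (0)(1) = 0
Σ = 2
Area = |Σ|/2 = 1.
Net area = 15 − 1 = 14.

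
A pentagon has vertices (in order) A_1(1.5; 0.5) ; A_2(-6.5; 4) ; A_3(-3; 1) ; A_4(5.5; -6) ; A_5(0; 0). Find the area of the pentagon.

Apply the shoelace (surveyor's) formula: 2A = Σ (x_i·y_{i+1} − x_{i+1}·y_i), indices taken mod 5.
Σ = (9.25) + (5.5) + (12.5) + (0) + (0) = 27.25
Area = |Σ|/2 = 13.625.

13.625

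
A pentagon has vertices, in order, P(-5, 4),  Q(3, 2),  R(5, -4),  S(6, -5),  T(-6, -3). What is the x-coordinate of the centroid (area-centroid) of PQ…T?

Apply the surveyor's formula. First the cross-terms c_i = x_i·y_{i+1} − x_{i+1}·y_i:
  -22, -22, -1, -48, -39  ⇒  2A = -132, A = -66.
Then Σ (x_i + x_{i+1})·c_i = 286, so x̄ = 286 / (6·(-66)) = -13/18.

-13/18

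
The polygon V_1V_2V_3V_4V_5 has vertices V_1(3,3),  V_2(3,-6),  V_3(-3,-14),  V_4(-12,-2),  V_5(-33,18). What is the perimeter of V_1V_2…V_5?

102

|V_1V_2| = √((0)² + (-9)²) = √81 = 9
|V_2V_3| = √((-6)² + (-8)²) = √100 = 10
|V_3V_4| = √((-9)² + (12)²) = √225 = 15
|V_4V_5| = √((-21)² + (20)²) = √841 = 29
|V_5V_1| = √((36)² + (-15)²) = √1521 = 39
Perimeter = 9 + 10 + 15 + 29 + 39 = 102.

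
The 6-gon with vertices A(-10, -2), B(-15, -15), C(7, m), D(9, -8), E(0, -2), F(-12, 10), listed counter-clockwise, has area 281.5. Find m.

Write out the shoelace sum; only the two edges meeting at C involve m:
2·Area = [((-15)·m − 7·(-15)) + (7·(-8) − 9·m)] + 202
       = -24·m + 251 = 563
⇒ m = -13.

-13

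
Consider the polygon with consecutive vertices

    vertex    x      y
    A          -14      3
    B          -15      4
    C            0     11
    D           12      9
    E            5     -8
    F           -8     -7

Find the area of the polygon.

Apply the shoelace formula: 2A = Σ (x_i·y_{i+1} − x_{i+1}·y_i), indices taken mod 6.
A→B: (-14)(4) − (-15)(3) = -11
B→C: (-15)(11) − (0)(4) = -165
C→D: (0)(9) − (12)(11) = -132
D→E: (12)(-8) − (5)(9) = -141
E→F: (5)(-7) − (-8)(-8) = -99
F→A: (-8)(3) − (-14)(-7) = -122
Σ = -670
Area = |Σ|/2 = 335.

335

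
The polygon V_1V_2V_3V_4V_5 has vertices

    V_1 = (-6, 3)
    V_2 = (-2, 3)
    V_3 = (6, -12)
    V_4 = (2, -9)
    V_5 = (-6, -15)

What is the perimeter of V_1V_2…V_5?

|V_1V_2| = √((4)² + (0)²) = √16 = 4
|V_2V_3| = √((8)² + (-15)²) = √289 = 17
|V_3V_4| = √((-4)² + (3)²) = √25 = 5
|V_4V_5| = √((-8)² + (-6)²) = √100 = 10
|V_5V_1| = √((0)² + (18)²) = √324 = 18
Perimeter = 4 + 17 + 5 + 10 + 18 = 54.

54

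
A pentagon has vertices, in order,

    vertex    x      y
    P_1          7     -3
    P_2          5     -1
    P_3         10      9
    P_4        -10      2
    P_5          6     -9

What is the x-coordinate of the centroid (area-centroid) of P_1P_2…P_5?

Apply the shoelace formula. First the cross-terms c_i = x_i·y_{i+1} − x_{i+1}·y_i:
  8, 55, 110, 78, 45  ⇒  2A = 296, A = 148.
Then Σ (x_i + x_{i+1})·c_i = 1194, so x̄ = 1194 / (6·148) = 199/148.

199/148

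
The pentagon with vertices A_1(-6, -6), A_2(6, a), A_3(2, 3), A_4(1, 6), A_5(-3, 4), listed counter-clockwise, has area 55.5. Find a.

2

The doubled signed area Σ (x_i y_{i+1} − x_{i+1} y_i) is linear in a.
With a=0 it equals 127; the coefficient of a is -8 (from the two edges through A_2).
So -8·a + 127 = 2·55.5 = 111 ⇒ a = 2.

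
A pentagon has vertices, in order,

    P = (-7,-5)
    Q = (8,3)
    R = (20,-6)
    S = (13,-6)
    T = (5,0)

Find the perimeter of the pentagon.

|PQ| = √((15)² + (8)²) = √289 = 17
|QR| = √((12)² + (-9)²) = √225 = 15
|RS| = √((-7)² + (0)²) = √49 = 7
|ST| = √((-8)² + (6)²) = √100 = 10
|TP| = √((-12)² + (-5)²) = √169 = 13
Perimeter = 17 + 15 + 7 + 10 + 13 = 62.

62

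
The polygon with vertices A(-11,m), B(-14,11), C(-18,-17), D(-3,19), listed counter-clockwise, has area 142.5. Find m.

14

The doubled signed area Σ (x_i y_{i+1} − x_{i+1} y_i) is linear in m.
With m=0 it equals 131; the coefficient of m is 11 (from the two edges through A).
So 11·m + 131 = 2·142.5 = 285 ⇒ m = 14.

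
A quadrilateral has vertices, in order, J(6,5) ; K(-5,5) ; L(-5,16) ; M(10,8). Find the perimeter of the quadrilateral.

44

|JK| = √((-11)² + (0)²) = √121 = 11
|KL| = √((0)² + (11)²) = √121 = 11
|LM| = √((15)² + (-8)²) = √289 = 17
|MJ| = √((-4)² + (-3)²) = √25 = 5
Perimeter = 11 + 11 + 17 + 5 = 44.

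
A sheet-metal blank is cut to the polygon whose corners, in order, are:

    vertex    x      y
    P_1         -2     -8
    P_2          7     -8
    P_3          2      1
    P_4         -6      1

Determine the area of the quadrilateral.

Apply the surveyor's formula: 2A = Σ (x_i·y_{i+1} − x_{i+1}·y_i), indices taken mod 4.
P_1→P_2: (-2)(-8) − (7)(-8) = 72
P_2→P_3: (7)(1) − (2)(-8) = 23
P_3→P_4: (2)(1) − (-6)(1) = 8
P_4→P_1: (-6)(-8) − (-2)(1) = 50
Σ = 153
Area = |Σ|/2 = 76.5.

76.5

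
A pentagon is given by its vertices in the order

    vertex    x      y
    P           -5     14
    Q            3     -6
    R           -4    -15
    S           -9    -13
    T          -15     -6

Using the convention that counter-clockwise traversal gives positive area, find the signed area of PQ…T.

Cross-terms: -12, -69, -83, -141, -240  ⇒  Σ = -545
Signed area = Σ/2 = -272.5 (negative ⇒ clockwise traversal).

-272.5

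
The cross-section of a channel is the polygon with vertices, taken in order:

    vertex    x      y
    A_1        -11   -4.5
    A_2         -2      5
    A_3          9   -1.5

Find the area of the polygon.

81.5

Cross-terms: -64, -42, -57  ⇒  Σ = -163
Area = |Σ|/2 = 81.5.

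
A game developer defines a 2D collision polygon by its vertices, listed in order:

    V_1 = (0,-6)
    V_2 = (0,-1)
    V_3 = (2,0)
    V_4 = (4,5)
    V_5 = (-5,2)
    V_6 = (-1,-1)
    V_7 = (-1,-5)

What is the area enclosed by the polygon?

31

Apply the shoelace (surveyor's) formula: 2A = Σ (x_i·y_{i+1} − x_{i+1}·y_i), indices taken mod 7.
Σ = (0) + (2) + (10) + (33) + (7) + (4) + (6) = 62
Area = |Σ|/2 = 31.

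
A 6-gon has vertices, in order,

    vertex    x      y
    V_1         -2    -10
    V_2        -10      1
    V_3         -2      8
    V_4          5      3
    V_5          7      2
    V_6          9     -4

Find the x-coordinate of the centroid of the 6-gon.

-52/127

Apply the surveyor's formula. First the cross-terms c_i = x_i·y_{i+1} − x_{i+1}·y_i:
  -102, -78, -46, -11, -46, -98  ⇒  2A = -381, A = -190.5.
Then Σ (x_i + x_{i+1})·c_i = 468, so x̄ = 468 / (6·(-190.5)) = -52/127.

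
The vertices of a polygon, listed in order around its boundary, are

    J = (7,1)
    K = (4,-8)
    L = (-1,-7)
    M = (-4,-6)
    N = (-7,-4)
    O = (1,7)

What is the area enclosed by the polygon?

Apply the shoelace formula: 2A = Σ (x_i·y_{i+1} − x_{i+1}·y_i), indices taken mod 6.
Σ = (-60) + (-36) + (-22) + (-26) + (-45) + (-48) = -237
Area = |Σ|/2 = 118.5.

118.5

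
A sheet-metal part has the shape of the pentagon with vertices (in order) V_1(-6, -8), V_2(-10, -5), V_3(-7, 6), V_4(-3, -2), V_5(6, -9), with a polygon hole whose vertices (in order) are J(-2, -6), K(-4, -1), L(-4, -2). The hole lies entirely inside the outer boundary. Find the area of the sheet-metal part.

Outer boundary:
Apply the shoelace (surveyor's) formula: 2A = Σ (x_i·y_{i+1} − x_{i+1}·y_i), indices taken mod 5.
V_1→V_2: (-6)(-5) − (-10)(-8) = -50
V_2→V_3: (-10)(6) − (-7)(-5) = -95
V_3→V_4: (-7)(-2) − (-3)(6) = 32
V_4→V_5: (-3)(-9) − (6)(-2) = 39
V_5→V_1: (6)(-8) − (-6)(-9) = -102
Σ = -176
Area = |Σ|/2 = 88.
Hole:
Apply the shoelace formula: 2A = Σ (x_i·y_{i+1} − x_{i+1}·y_i), indices taken mod 3.
Σ = (-22) + (4) + (20) = 2
Area = |Σ|/2 = 1.
Net area = 88 − 1 = 87.

87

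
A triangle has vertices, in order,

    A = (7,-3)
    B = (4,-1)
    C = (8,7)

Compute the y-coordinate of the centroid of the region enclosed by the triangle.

Apply the shoelace formula. First the cross-terms c_i = x_i·y_{i+1} − x_{i+1}·y_i:
  5, 36, -73  ⇒  2A = -32, A = -16.
Then Σ (y_i + y_{i+1})·c_i = -96, so ȳ = -96 / (6·(-16)) = 1.

1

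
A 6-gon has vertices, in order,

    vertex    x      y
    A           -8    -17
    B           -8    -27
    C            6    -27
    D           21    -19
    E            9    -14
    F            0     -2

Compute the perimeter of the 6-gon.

|AB| = √((0)² + (-10)²) = √100 = 10
|BC| = √((14)² + (0)²) = √196 = 14
|CD| = √((15)² + (8)²) = √289 = 17
|DE| = √((-12)² + (5)²) = √169 = 13
|EF| = √((-9)² + (12)²) = √225 = 15
|FA| = √((-8)² + (-15)²) = √289 = 17
Perimeter = 10 + 14 + 17 + 13 + 15 + 17 = 86.

86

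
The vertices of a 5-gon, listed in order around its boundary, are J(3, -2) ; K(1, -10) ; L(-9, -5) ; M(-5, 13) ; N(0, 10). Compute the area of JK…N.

172.5

Apply the shoelace (surveyor's) formula: 2A = Σ (x_i·y_{i+1} − x_{i+1}·y_i), indices taken mod 5.
Σ = (-28) + (-95) + (-142) + (-50) + (-30) = -345
Area = |Σ|/2 = 172.5.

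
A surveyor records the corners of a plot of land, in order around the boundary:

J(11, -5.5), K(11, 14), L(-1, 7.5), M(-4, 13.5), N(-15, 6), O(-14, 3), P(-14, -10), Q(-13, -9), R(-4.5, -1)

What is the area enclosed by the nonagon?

Apply the shoelace (surveyor's) formula: 2A = Σ (x_i·y_{i+1} − x_{i+1}·y_i), indices taken mod 9.
J→K: (11)(14) − (11)(-5.5) = 214.5
K→L: (11)(7.5) − (-1)(14) = 96.5
L→M: (-1)(13.5) − (-4)(7.5) = 16.5
M→N: (-4)(6) − (-15)(13.5) = 178.5
N→O: (-15)(3) − (-14)(6) = 39
O→P: (-14)(-10) − (-14)(3) = 182
P→Q: (-14)(-9) − (-13)(-10) = -4
Q→R: (-13)(-1) − (-4.5)(-9) = -27.5
R→J: (-4.5)(-5.5) − (11)(-1) = 35.75
Σ = 731.25
Area = |Σ|/2 = 365.625.

365.625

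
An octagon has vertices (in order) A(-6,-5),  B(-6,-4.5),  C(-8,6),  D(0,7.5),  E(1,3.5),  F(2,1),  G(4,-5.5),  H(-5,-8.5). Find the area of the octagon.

Apply the shoelace (surveyor's) formula: 2A = Σ (x_i·y_{i+1} − x_{i+1}·y_i), indices taken mod 8.
Σ = (-3) + (-72) + (-60) + (-7.5) + (-6) + (-15) + (-61.5) + (-26) = -251
Area = |Σ|/2 = 125.5.

125.5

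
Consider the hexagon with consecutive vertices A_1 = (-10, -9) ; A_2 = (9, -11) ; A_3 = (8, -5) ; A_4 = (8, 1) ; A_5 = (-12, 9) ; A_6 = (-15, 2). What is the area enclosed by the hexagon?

Apply the shoelace formula: 2A = Σ (x_i·y_{i+1} − x_{i+1}·y_i), indices taken mod 6.
A_1→A_2: (-10)(-11) − (9)(-9) = 191
A_2→A_3: (9)(-5) − (8)(-11) = 43
A_3→A_4: (8)(1) − (8)(-5) = 48
A_4→A_5: (8)(9) − (-12)(1) = 84
A_5→A_6: (-12)(2) − (-15)(9) = 111
A_6→A_1: (-15)(-9) − (-10)(2) = 155
Σ = 632
Area = |Σ|/2 = 316.

316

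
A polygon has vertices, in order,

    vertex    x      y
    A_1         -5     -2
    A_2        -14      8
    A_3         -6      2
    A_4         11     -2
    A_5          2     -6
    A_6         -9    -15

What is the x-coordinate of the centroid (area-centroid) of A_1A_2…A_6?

Apply Gauss's area formula. First the cross-terms c_i = x_i·y_{i+1} − x_{i+1}·y_i:
  -68, 20, -10, -62, -84, -57  ⇒  2A = -261, A = -130.5.
Then Σ (x_i + x_{i+1})·c_i = 1422, so x̄ = 1422 / (6·(-130.5)) = -158/87.

-158/87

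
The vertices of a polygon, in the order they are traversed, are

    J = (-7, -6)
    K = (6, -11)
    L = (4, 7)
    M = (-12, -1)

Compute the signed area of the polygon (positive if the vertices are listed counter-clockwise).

172

Apply Gauss's area formula: 2A = Σ (x_i·y_{i+1} − x_{i+1}·y_i), indices taken mod 4.
J→K: (-7)(-11) − (6)(-6) = 113
K→L: (6)(7) − (4)(-11) = 86
L→M: (4)(-1) − (-12)(7) = 80
M→J: (-12)(-6) − (-7)(-1) = 65
Σ = 344
Signed area = Σ/2 = 172 (positive ⇒ counter-clockwise traversal).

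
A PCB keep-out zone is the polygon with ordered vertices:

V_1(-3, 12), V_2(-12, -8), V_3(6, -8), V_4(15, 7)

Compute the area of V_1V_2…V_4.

337.5

Apply the surveyor's formula: 2A = Σ (x_i·y_{i+1} − x_{i+1}·y_i), indices taken mod 4.
Cross-terms: 168, 144, 162, 201  ⇒  Σ = 675
Area = |Σ|/2 = 337.5.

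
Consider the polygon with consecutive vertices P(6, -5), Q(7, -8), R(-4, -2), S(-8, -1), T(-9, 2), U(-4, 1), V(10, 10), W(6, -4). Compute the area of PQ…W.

126.5

Apply the shoelace formula: 2A = Σ (x_i·y_{i+1} − x_{i+1}·y_i), indices taken mod 8.
Σ = (-13) + (-46) + (-12) + (-25) + (-1) + (-50) + (-100) + (-6) = -253
Area = |Σ|/2 = 126.5.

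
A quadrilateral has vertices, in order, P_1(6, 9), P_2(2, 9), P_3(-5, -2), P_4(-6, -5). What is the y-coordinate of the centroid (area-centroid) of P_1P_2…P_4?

34/9

Apply the surveyor's formula. First the cross-terms c_i = x_i·y_{i+1} − x_{i+1}·y_i:
  36, 41, 13, -24  ⇒  2A = 66, A = 33.
Then Σ (y_i + y_{i+1})·c_i = 748, so ȳ = 748 / (6·33) = 34/9.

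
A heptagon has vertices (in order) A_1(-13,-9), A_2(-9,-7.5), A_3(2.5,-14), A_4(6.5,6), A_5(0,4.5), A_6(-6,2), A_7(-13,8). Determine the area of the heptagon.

261.25

Apply Gauss's area formula: 2A = Σ (x_i·y_{i+1} − x_{i+1}·y_i), indices taken mod 7.
A_1→A_2: (-13)(-7.5) − (-9)(-9) = 16.5
A_2→A_3: (-9)(-14) − (2.5)(-7.5) = 144.75
A_3→A_4: (2.5)(6) − (6.5)(-14) = 106
A_4→A_5: (6.5)(4.5) − (0)(6) = 29.25
A_5→A_6: (0)(2) − (-6)(4.5) = 27
A_6→A_7: (-6)(8) − (-13)(2) = -22
A_7→A_1: (-13)(-9) − (-13)(8) = 221
Σ = 522.5
Area = |Σ|/2 = 261.25.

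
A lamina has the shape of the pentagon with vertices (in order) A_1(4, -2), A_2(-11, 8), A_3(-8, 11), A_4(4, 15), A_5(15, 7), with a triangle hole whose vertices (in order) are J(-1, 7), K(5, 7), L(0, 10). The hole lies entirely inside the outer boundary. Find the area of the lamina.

Outer boundary:
Cross-terms: 10, -57, -164, -197, -58  ⇒  Σ = -466
Area = |Σ|/2 = 233.
Hole:
Apply the shoelace (surveyor's) formula: 2A = Σ (x_i·y_{i+1} − x_{i+1}·y_i), indices taken mod 3.
Σ = (-42) + (50) + (10) = 18
Area = |Σ|/2 = 9.
Net area = 233 − 9 = 224.

224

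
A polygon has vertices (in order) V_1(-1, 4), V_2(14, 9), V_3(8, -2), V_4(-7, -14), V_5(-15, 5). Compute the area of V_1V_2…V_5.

295.5

Σ = (-65) + (-100) + (-126) + (-245) + (-55) = -591
Area = |Σ|/2 = 295.5.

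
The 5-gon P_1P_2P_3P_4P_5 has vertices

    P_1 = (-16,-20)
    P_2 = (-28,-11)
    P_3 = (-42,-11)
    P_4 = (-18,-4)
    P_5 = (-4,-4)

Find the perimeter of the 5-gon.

|P_1P_2| = √((-12)² + (9)²) = √225 = 15
|P_2P_3| = √((-14)² + (0)²) = √196 = 14
|P_3P_4| = √((24)² + (7)²) = √625 = 25
|P_4P_5| = √((14)² + (0)²) = √196 = 14
|P_5P_1| = √((-12)² + (-16)²) = √400 = 20
Perimeter = 15 + 14 + 25 + 14 + 20 = 88.

88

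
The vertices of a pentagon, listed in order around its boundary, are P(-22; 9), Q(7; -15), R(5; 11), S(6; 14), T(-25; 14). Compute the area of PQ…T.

470

Apply Gauss's area formula: 2A = Σ (x_i·y_{i+1} − x_{i+1}·y_i), indices taken mod 5.
P→Q: (-22)(-15) − (7)(9) = 267
Q→R: (7)(11) − (5)(-15) = 152
R→S: (5)(14) − (6)(11) = 4
S→T: (6)(14) − (-25)(14) = 434
T→P: (-25)(9) − (-22)(14) = 83
Σ = 940
Area = |Σ|/2 = 470.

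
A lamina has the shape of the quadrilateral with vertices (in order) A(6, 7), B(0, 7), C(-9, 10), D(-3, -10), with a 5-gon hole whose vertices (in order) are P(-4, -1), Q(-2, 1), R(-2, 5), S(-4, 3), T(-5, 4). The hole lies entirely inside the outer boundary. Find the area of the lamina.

122

Outer boundary:
Σ = (42) + (63) + (120) + (39) = 264
Area = |Σ|/2 = 132.
Hole:
Apply the shoelace (surveyor's) formula: 2A = Σ (x_i·y_{i+1} − x_{i+1}·y_i), indices taken mod 5.
Σ = (-6) + (-8) + (14) + (-1) + (21) = 20
Area = |Σ|/2 = 10.
Net area = 132 − 10 = 122.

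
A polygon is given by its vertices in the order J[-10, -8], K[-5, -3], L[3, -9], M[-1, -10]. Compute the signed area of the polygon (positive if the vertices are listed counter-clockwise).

Apply the shoelace formula: 2A = Σ (x_i·y_{i+1} − x_{i+1}·y_i), indices taken mod 4.
Cross-terms: -10, 54, -39, -92  ⇒  Σ = -87
Signed area = Σ/2 = -43.5 (negative ⇒ clockwise traversal).

-43.5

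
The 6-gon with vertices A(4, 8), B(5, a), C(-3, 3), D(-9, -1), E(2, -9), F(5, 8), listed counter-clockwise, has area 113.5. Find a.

The doubled signed area Σ (x_i y_{i+1} − x_{i+1} y_i) is linear in a.
With a=0 it equals 157; the coefficient of a is 7 (from the two edges through B).
So 7·a + 157 = 2·113.5 = 227 ⇒ a = 10.

10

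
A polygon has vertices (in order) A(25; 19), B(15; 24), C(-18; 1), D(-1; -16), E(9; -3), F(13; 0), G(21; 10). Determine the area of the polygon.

Σ = (315) + (447) + (289) + (147) + (39) + (130) + (149) = 1516
Area = |Σ|/2 = 758.

758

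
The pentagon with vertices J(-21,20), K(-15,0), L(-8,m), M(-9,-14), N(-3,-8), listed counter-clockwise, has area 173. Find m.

-22

The doubled signed area Σ (x_i y_{i+1} − x_{i+1} y_i) is linear in m.
With m=0 it equals 214; the coefficient of m is -6 (from the two edges through L).
So -6·m + 214 = 2·173 = 346 ⇒ m = -22.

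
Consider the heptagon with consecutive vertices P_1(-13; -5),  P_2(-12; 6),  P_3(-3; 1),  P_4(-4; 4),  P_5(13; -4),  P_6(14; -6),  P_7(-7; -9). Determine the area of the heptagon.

Apply the shoelace (surveyor's) formula: 2A = Σ (x_i·y_{i+1} − x_{i+1}·y_i), indices taken mod 7.
P_1→P_2: (-13)(6) − (-12)(-5) = -138
P_2→P_3: (-12)(1) − (-3)(6) = 6
P_3→P_4: (-3)(4) − (-4)(1) = -8
P_4→P_5: (-4)(-4) − (13)(4) = -36
P_5→P_6: (13)(-6) − (14)(-4) = -22
P_6→P_7: (14)(-9) − (-7)(-6) = -168
P_7→P_1: (-7)(-5) − (-13)(-9) = -82
Σ = -448
Area = |Σ|/2 = 224.

224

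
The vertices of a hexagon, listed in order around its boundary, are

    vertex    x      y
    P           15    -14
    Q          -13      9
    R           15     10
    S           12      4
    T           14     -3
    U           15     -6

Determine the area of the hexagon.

Σ = (-47) + (-265) + (-60) + (-92) + (-39) + (-120) = -623
Area = |Σ|/2 = 311.5.

311.5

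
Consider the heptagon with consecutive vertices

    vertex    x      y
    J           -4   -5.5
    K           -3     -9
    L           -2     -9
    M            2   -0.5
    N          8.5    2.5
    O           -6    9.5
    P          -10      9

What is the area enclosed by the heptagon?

142.25

J→K: (-4)(-9) − (-3)(-5.5) = 19.5
K→L: (-3)(-9) − (-2)(-9) = 9
L→M: (-2)(-0.5) − (2)(-9) = 19
M→N: (2)(2.5) − (8.5)(-0.5) = 9.25
N→O: (8.5)(9.5) − (-6)(2.5) = 95.75
O→P: (-6)(9) − (-10)(9.5) = 41
P→J: (-10)(-5.5) − (-4)(9) = 91
Σ = 284.5
Area = |Σ|/2 = 142.25.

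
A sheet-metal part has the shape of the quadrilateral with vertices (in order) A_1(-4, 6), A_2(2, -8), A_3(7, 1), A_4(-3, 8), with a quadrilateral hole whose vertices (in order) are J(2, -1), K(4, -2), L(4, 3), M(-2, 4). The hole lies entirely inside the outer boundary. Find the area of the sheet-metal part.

57.5

Outer boundary:
Apply the surveyor's formula: 2A = Σ (x_i·y_{i+1} − x_{i+1}·y_i), indices taken mod 4.
Σ = (20) + (58) + (59) + (14) = 151
Area = |Σ|/2 = 75.5.
Hole:
Cross-terms: 0, 20, 22, -6  ⇒  Σ = 36
Area = |Σ|/2 = 18.
Net area = 75.5 − 18 = 57.5.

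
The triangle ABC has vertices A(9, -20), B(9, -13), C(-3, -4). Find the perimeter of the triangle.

|AB| = √((0)² + (7)²) = √49 = 7
|BC| = √((-12)² + (9)²) = √225 = 15
|CA| = √((12)² + (-16)²) = √400 = 20
Perimeter = 7 + 15 + 20 = 42.

42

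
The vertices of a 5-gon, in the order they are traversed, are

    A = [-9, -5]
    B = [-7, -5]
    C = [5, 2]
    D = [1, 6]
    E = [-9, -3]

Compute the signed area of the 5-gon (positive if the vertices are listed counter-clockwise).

59

Apply Gauss's area formula: 2A = Σ (x_i·y_{i+1} − x_{i+1}·y_i), indices taken mod 5.
Σ = (10) + (11) + (28) + (51) + (18) = 118
Signed area = Σ/2 = 59 (positive ⇒ counter-clockwise traversal).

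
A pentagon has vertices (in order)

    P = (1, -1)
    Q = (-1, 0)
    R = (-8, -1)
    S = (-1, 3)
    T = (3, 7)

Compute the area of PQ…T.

25.5

Σ = (-1) + (1) + (-25) + (-16) + (-10) = -51
Area = |Σ|/2 = 25.5.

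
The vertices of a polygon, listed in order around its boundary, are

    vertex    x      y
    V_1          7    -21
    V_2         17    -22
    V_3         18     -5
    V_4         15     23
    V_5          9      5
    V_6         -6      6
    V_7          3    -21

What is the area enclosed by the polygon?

Σ = (203) + (311) + (489) + (-132) + (84) + (108) + (84) = 1147
Area = |Σ|/2 = 573.5.

573.5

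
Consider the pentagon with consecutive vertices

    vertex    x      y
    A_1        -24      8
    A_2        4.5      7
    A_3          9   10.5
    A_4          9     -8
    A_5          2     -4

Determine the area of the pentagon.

A_1→A_2: (-24)(7) − (4.5)(8) = -204
A_2→A_3: (4.5)(10.5) − (9)(7) = -15.75
A_3→A_4: (9)(-8) − (9)(10.5) = -166.5
A_4→A_5: (9)(-4) − (2)(-8) = -20
A_5→A_1: (2)(8) − (-24)(-4) = -80
Σ = -486.25
Area = |Σ|/2 = 243.125.

243.125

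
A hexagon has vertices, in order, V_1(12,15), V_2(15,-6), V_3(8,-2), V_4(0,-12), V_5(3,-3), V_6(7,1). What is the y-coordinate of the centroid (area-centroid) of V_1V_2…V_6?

191/222

Apply the shoelace (surveyor's) formula. First the cross-terms c_i = x_i·y_{i+1} − x_{i+1}·y_i:
  -297, 18, -96, 36, 24, 93  ⇒  2A = -222, A = -111.
Then Σ (y_i + y_{i+1})·c_i = -573, so ȳ = -573 / (6·(-111)) = 191/222.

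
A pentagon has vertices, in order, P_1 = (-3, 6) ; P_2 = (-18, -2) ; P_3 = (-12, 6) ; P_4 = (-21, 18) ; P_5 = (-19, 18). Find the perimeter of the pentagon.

64

|P_1P_2| = √((-15)² + (-8)²) = √289 = 17
|P_2P_3| = √((6)² + (8)²) = √100 = 10
|P_3P_4| = √((-9)² + (12)²) = √225 = 15
|P_4P_5| = √((2)² + (0)²) = √4 = 2
|P_5P_1| = √((16)² + (-12)²) = √400 = 20
Perimeter = 17 + 10 + 15 + 2 + 20 = 64.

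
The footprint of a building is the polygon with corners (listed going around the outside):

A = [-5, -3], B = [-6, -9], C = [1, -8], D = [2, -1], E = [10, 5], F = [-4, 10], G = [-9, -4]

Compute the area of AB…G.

176

Σ = (27) + (57) + (15) + (20) + (120) + (106) + (7) = 352
Area = |Σ|/2 = 176.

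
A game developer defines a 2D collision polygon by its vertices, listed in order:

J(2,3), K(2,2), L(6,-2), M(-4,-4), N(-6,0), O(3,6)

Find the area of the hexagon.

J→K: (2)(2) − (2)(3) = -2
K→L: (2)(-2) − (6)(2) = -16
L→M: (6)(-4) − (-4)(-2) = -32
M→N: (-4)(0) − (-6)(-4) = -24
N→O: (-6)(6) − (3)(0) = -36
O→J: (3)(3) − (2)(6) = -3
Σ = -113
Area = |Σ|/2 = 56.5.

56.5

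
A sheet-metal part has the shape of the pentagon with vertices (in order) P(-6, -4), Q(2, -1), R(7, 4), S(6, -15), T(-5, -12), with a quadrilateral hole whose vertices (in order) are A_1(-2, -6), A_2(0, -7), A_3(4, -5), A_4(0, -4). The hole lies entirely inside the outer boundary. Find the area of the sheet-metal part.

Outer boundary:
Apply the shoelace (surveyor's) formula: 2A = Σ (x_i·y_{i+1} − x_{i+1}·y_i), indices taken mod 5.
Σ = (14) + (15) + (-129) + (-147) + (-52) = -299
Area = |Σ|/2 = 149.5.
Hole:
Apply the shoelace (surveyor's) formula: 2A = Σ (x_i·y_{i+1} − x_{i+1}·y_i), indices taken mod 4.
Σ = (14) + (28) + (-16) + (-8) = 18
Area = |Σ|/2 = 9.
Net area = 149.5 − 9 = 140.5.

140.5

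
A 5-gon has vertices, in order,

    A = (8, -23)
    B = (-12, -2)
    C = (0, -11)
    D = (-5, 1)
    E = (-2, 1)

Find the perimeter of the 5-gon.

86

|AB| = √((-20)² + (21)²) = √841 = 29
|BC| = √((12)² + (-9)²) = √225 = 15
|CD| = √((-5)² + (12)²) = √169 = 13
|DE| = √((3)² + (0)²) = √9 = 3
|EA| = √((10)² + (-24)²) = √676 = 26
Perimeter = 29 + 15 + 13 + 3 + 26 = 86.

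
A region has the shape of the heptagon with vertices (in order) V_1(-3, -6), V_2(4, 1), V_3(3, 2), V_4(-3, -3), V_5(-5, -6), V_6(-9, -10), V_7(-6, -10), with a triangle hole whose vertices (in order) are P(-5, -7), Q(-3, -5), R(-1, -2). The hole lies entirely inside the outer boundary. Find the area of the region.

28

Outer boundary:
Apply the shoelace (surveyor's) formula: 2A = Σ (x_i·y_{i+1} − x_{i+1}·y_i), indices taken mod 7.
V_1→V_2: (-3)(1) − (4)(-6) = 21
V_2→V_3: (4)(2) − (3)(1) = 5
V_3→V_4: (3)(-3) − (-3)(2) = -3
V_4→V_5: (-3)(-6) − (-5)(-3) = 3
V_5→V_6: (-5)(-10) − (-9)(-6) = -4
V_6→V_7: (-9)(-10) − (-6)(-10) = 30
V_7→V_1: (-6)(-6) − (-3)(-10) = 6
Σ = 58
Area = |Σ|/2 = 29.
Hole:
Apply Gauss's area formula: 2A = Σ (x_i·y_{i+1} − x_{i+1}·y_i), indices taken mod 3.
Σ = (4) + (1) + (-3) = 2
Area = |Σ|/2 = 1.
Net area = 29 − 1 = 28.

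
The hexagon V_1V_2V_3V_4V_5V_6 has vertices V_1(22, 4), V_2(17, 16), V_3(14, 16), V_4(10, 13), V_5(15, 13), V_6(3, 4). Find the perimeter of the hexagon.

60

|V_1V_2| = √((-5)² + (12)²) = √169 = 13
|V_2V_3| = √((-3)² + (0)²) = √9 = 3
|V_3V_4| = √((-4)² + (-3)²) = √25 = 5
|V_4V_5| = √((5)² + (0)²) = √25 = 5
|V_5V_6| = √((-12)² + (-9)²) = √225 = 15
|V_6V_1| = √((19)² + (0)²) = √361 = 19
Perimeter = 13 + 3 + 5 + 5 + 15 + 19 = 60.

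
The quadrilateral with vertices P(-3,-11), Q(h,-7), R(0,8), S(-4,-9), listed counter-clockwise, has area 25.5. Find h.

-1

The doubled signed area Σ (x_i y_{i+1} − x_{i+1} y_i) is linear in h.
With h=0 it equals 70; the coefficient of h is 19 (from the two edges through Q).
So 19·h + 70 = 2·25.5 = 51 ⇒ h = -1.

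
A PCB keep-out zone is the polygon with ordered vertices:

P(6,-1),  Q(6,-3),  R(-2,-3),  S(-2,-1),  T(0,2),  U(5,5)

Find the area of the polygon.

44.5

Apply the surveyor's formula: 2A = Σ (x_i·y_{i+1} − x_{i+1}·y_i), indices taken mod 6.
Cross-terms: -12, -24, -4, -4, -10, -35  ⇒  Σ = -89
Area = |Σ|/2 = 44.5.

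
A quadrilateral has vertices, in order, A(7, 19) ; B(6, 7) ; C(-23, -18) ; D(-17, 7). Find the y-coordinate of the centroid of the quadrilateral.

8/3

Apply Gauss's area formula. First the cross-terms c_i = x_i·y_{i+1} − x_{i+1}·y_i:
  -65, 53, -467, -372  ⇒  2A = -851, A = -425.5.
Then Σ (y_i + y_{i+1})·c_i = -6808, so ȳ = -6808 / (6·(-425.5)) = 8/3.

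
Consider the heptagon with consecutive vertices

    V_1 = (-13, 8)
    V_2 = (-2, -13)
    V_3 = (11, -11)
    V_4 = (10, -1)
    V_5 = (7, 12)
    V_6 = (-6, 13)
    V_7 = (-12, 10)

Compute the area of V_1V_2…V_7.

434.5

V_1→V_2: (-13)(-13) − (-2)(8) = 185
V_2→V_3: (-2)(-11) − (11)(-13) = 165
V_3→V_4: (11)(-1) − (10)(-11) = 99
V_4→V_5: (10)(12) − (7)(-1) = 127
V_5→V_6: (7)(13) − (-6)(12) = 163
V_6→V_7: (-6)(10) − (-12)(13) = 96
V_7→V_1: (-12)(8) − (-13)(10) = 34
Σ = 869
Area = |Σ|/2 = 434.5.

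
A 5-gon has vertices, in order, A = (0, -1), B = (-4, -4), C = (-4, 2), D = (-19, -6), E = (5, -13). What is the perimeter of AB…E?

|AB| = √((-4)² + (-3)²) = √25 = 5
|BC| = √((0)² + (6)²) = √36 = 6
|CD| = √((-15)² + (-8)²) = √289 = 17
|DE| = √((24)² + (-7)²) = √625 = 25
|EA| = √((-5)² + (12)²) = √169 = 13
Perimeter = 5 + 6 + 17 + 25 + 13 = 66.

66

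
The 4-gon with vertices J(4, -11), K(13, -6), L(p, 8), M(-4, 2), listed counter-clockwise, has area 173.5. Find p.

7

Write out the shoelace sum; only the two edges meeting at L involve p:
2·Area = [(13·8 − p·(-6)) + (p·2 − (-4)·8)] + 155
       = 8·p + 291 = 347
⇒ p = 7.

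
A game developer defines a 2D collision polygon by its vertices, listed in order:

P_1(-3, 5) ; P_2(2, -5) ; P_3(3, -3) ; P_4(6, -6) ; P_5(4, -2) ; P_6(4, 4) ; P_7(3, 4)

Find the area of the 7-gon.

40.5

Apply the surveyor's formula: 2A = Σ (x_i·y_{i+1} − x_{i+1}·y_i), indices taken mod 7.
Cross-terms: 5, 9, 0, 12, 24, 4, 27  ⇒  Σ = 81
Area = |Σ|/2 = 40.5.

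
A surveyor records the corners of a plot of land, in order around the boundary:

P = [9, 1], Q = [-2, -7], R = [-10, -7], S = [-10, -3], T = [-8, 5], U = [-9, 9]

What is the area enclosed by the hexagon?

174

Cross-terms: -61, -56, -40, -74, -27, -90  ⇒  Σ = -348
Area = |Σ|/2 = 174.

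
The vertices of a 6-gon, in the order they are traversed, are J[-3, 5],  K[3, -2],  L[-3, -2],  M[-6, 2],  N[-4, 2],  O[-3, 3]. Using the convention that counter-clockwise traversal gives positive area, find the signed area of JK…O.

Apply the surveyor's formula: 2A = Σ (x_i·y_{i+1} − x_{i+1}·y_i), indices taken mod 6.
J→K: (-3)(-2) − (3)(5) = -9
K→L: (3)(-2) − (-3)(-2) = -12
L→M: (-3)(2) − (-6)(-2) = -18
M→N: (-6)(2) − (-4)(2) = -4
N→O: (-4)(3) − (-3)(2) = -6
O→J: (-3)(5) − (-3)(3) = -6
Σ = -55
Signed area = Σ/2 = -27.5 (negative ⇒ clockwise traversal).

-27.5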